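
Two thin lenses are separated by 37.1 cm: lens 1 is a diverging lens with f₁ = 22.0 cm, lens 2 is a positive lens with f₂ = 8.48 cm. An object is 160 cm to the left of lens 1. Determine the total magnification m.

f₁ = −22.0 cm (diverging).
Lens 1: 1/d_i1 = 1/(-22.0) − 1/(160) = -0.05170, so d_i1 = -19.34 cm; m₁ = −d_i1/d_o1 = +0.1209.
d_o2 = 37.1 − (-19.34) = 56.44 cm.
Lens 2: 1/d_i2 = 1/(8.48) − 1/(56.44) = 0.1002, so d_i2 = 9.979 cm; m₂ = −d_i2/d_o2 = -0.1768.
m = m₁·m₂ = (+0.1209)(-0.1768) = -0.0214.

m = -0.0214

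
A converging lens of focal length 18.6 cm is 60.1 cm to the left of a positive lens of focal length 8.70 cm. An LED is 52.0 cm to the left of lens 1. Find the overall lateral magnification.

m = +0.216

Lens 1: 1/d_i1 = 1/(18.6) − 1/(52.0) = 0.03453, so d_i1 = 28.96 cm; m₁ = −d_i1/d_o1 = -0.5569.
d_o2 = 60.1 − (28.96) = 31.14 cm.
Lens 2: 1/d_i2 = 1/(8.70) − 1/(31.14) = 0.08283, so d_i2 = 12.07 cm; m₂ = −d_i2/d_o2 = -0.3877.
m = m₁·m₂ = (-0.5569)(-0.3877) = +0.216.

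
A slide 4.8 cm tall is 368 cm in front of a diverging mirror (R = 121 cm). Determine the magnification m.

f = R/2 = 121/2 = 60.50 cm; for a diverging mirror, f = -60.50 cm.
1/d_i = 1/f − 1/d_o = 1/(-60.50) − 1/(368) = -0.01925, so d_i = -51.96 cm.
m = −d_i/d_o = −(-51.96)/(368) = +0.141.
The image is virtual, upright and reduced, behind the mirror.

m = +0.141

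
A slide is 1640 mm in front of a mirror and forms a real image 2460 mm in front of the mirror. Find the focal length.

f = 984 mm (concave)

Real image ⇒ d_i = +2460 mm.
1/f = 1/d_o + 1/d_i = 1/(1640) + 1/(2460) = 0.001016, so f = 984 mm.
Since f is positive, the mirror is concave.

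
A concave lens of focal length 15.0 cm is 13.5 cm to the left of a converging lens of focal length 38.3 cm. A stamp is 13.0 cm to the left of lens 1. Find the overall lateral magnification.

m = +1.15

f₁ = −15.0 cm (diverging).
Lens 1: 1/d_i1 = 1/(-15.0) − 1/(13.0) = -0.1436, so d_i1 = -6.964 cm; m₁ = −d_i1/d_o1 = +0.5357.
d_o2 = 13.5 − (-6.964) = 20.46 cm.
Lens 2: 1/d_i2 = 1/(38.3) − 1/(20.46) = -0.02277, so d_i2 = -43.92 cm; m₂ = −d_i2/d_o2 = +2.147.
m = m₁·m₂ = (+0.5357)(+2.147) = +1.15.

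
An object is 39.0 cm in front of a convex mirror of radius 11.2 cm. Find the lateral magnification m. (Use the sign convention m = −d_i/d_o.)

m = +0.126

f = R/2 = 11.2/2 = 5.600 cm; for a convex mirror, f = -5.600 cm.
1/d_i = 1/f − 1/d_o = 1/(-5.600) − 1/(39.0) = -0.2042, so d_i = -4.897 cm.
m = −d_i/d_o = −(-4.897)/(39.0) = +0.126.
The image is virtual, upright and reduced, behind the mirror.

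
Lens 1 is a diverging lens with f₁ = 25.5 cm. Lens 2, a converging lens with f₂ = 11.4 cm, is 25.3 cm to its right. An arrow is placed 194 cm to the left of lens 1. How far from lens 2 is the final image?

15.0 cm

Lens 1 is diverging, so f₁ = −25.5 cm.
Lens 1: 1/d_i1 = 1/f₁ − 1/d_o1 = 1/(-25.5) − 1/(194) = -0.04437, so d_i1 = -22.54 cm.
The intermediate image is 22.54 cm to the left of lens 1 (virtual), which is 25.3 − (-22.54) = 47.84 cm to the left of lens 2, so d_o2 = +47.84 cm.
Lens 2: 1/d_i2 = 1/f₂ − 1/d_o2 = 1/(11.4) − 1/(47.84) = 0.06682, so d_i2 = 15.0 cm.
The final image is real, 15.0 cm to the right of lens 2 (overall magnification ≈ -0.036).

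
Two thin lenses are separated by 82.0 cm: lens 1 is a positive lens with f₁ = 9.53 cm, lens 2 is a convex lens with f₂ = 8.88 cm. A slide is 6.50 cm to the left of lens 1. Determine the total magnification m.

Lens 1: 1/d_i1 = 1/(9.53) − 1/(6.50) = -0.04891, so d_i1 = -20.44 cm; m₁ = −d_i1/d_o1 = +3.145.
d_o2 = 82.0 − (-20.44) = 102.4 cm.
Lens 2: 1/d_i2 = 1/(8.88) − 1/(102.4) = 0.1028, so d_i2 = 9.723 cm; m₂ = −d_i2/d_o2 = -0.09495.
m = m₁·m₂ = (+3.145)(-0.09495) = -0.299.

m = -0.299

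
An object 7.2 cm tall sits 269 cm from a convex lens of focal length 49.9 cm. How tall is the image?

1.64 cm

1/d_i = 1/f − 1/d_o = 1/(49.90) − 1/(269) = 0.01632, so d_i = 61.26 cm.
m = −d_i/d_o = -0.2277.
|h_i| = |m|·h_o = 0.2277 × 7.2 = 1.64 cm. The image is real, inverted and reduced, on the far side of the lens.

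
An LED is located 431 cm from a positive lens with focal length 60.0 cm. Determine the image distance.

Lens equation: 1/q = 1/f − 1/p = 1/(60.00) − 1/(431) = 0.01667 − 0.002320 = 0.01435, so q = 69.7 cm.
The image is real, inverted and reduced, on the far side of the lens.

69.7 cm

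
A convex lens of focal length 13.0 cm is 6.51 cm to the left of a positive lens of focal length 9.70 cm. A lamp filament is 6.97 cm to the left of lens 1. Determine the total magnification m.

m = -1.77

Lens 1: 1/d_i1 = 1/(13.0) − 1/(6.97) = -0.06655, so d_i1 = -15.03 cm; m₁ = −d_i1/d_o1 = +2.156.
d_o2 = 6.51 − (-15.03) = 21.54 cm.
Lens 2: 1/d_i2 = 1/(9.70) − 1/(21.54) = 0.05667, so d_i2 = 17.65 cm; m₂ = −d_i2/d_o2 = -0.8193.
m = m₁·m₂ = (+2.156)(-0.8193) = -1.77.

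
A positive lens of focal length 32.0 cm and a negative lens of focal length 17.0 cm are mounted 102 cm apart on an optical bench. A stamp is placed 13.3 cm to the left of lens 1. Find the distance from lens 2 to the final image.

Lens 1: 1/d_i1 = 1/f₁ − 1/d_o1 = 1/(32.0) − 1/(13.3) = -0.04394, so d_i1 = -22.76 cm.
The intermediate image is 22.76 cm to the left of lens 1 (virtual), which is 102 − (-22.76) = 124.8 cm to the left of lens 2, so d_o2 = +124.8 cm.
Lens 2 is diverging, so f₂ = −17.0 cm.
Lens 2: 1/d_i2 = 1/f₂ − 1/d_o2 = 1/(-17.0) − 1/(124.8) = -0.06684, so d_i2 = -15.0 cm.
The final image is virtual, 15.0 cm to the left of lens 2 (overall magnification ≈ 0.21).

15.0 cm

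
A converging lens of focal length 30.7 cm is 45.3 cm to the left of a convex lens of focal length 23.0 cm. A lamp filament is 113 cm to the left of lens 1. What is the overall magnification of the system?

Lens 1: 1/d_i1 = 1/(30.7) − 1/(113) = 0.02372, so d_i1 = 42.15 cm; m₁ = −d_i1/d_o1 = -0.3730.
d_o2 = 45.3 − (42.15) = 3.150 cm.
Lens 2: 1/d_i2 = 1/(23.0) − 1/(3.150) = -0.2740, so d_i2 = -3.650 cm; m₂ = −d_i2/d_o2 = +1.159.
m = m₁·m₂ = (-0.3730)(+1.159) = -0.432.

m = -0.432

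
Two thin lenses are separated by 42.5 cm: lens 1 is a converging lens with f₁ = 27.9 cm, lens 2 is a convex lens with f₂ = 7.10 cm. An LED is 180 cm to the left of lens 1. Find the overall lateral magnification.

m = +0.547

Lens 1: 1/d_i1 = 1/(27.9) − 1/(180) = 0.03029, so d_i1 = 33.02 cm; m₁ = −d_i1/d_o1 = -0.1834.
d_o2 = 42.5 − (33.02) = 9.480 cm.
Lens 2: 1/d_i2 = 1/(7.10) − 1/(9.480) = 0.03536, so d_i2 = 28.28 cm; m₂ = −d_i2/d_o2 = -2.983.
m = m₁·m₂ = (-0.1834)(-2.983) = +0.547.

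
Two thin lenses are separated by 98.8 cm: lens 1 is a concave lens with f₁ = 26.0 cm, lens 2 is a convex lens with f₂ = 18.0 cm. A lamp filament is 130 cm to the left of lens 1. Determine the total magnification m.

m = -0.0293

f₁ = −26.0 cm (diverging).
Lens 1: 1/d_i1 = 1/(-26.0) − 1/(130) = -0.04615, so d_i1 = -21.67 cm; m₁ = −d_i1/d_o1 = +0.1667.
d_o2 = 98.8 − (-21.67) = 120.5 cm.
Lens 2: 1/d_i2 = 1/(18.0) − 1/(120.5) = 0.04726, so d_i2 = 21.16 cm; m₂ = −d_i2/d_o2 = -0.1756.
m = m₁·m₂ = (+0.1667)(-0.1756) = -0.0293.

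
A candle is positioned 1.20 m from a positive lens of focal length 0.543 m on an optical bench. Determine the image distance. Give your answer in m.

Lens equation: 1/q = 1/f − 1/p = 1/(0.5430) − 1/(1.20) = 1.842 − 0.8333 = 1.008, so q = 0.992 m.
The image is real, inverted and reduced, on the far side of the lens.

0.992 m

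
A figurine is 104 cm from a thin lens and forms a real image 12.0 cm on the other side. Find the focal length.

Real image ⇒ d_i = +12.0 cm.
1/f = 1/d_o + 1/d_i = 1/(104) + 1/(12.0) = 0.09295, so f = 10.8 cm.
Since f is positive, the thin lens is converging.

f = 10.8 cm (converging)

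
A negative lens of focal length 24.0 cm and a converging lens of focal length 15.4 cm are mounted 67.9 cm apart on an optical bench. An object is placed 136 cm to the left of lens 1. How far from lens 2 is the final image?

Lens 1 is diverging, so f₁ = −24.0 cm.
Lens 1: 1/d_i1 = 1/f₁ − 1/d_o1 = 1/(-24.0) − 1/(136) = -0.04902, so d_i1 = -20.40 cm.
The intermediate image is 20.40 cm to the left of lens 1 (virtual), which is 67.9 − (-20.40) = 88.30 cm to the left of lens 2, so d_o2 = +88.30 cm.
Lens 2: 1/d_i2 = 1/f₂ − 1/d_o2 = 1/(15.4) − 1/(88.30) = 0.05361, so d_i2 = 18.7 cm.
The final image is real, 18.7 cm to the right of lens 2 (overall magnification ≈ -0.032).

18.7 cm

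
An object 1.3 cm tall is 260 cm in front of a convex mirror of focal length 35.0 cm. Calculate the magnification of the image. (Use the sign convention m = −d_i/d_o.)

For a convex mirror, f = -35.0 cm.
1/d_i = 1/f − 1/d_o = 1/(-35.00) − 1/(260) = -0.03242, so d_i = -30.85 cm.
m = −d_i/d_o = −(-30.85)/(260) = +0.119.
The image is virtual, upright and reduced, behind the mirror.

m = +0.119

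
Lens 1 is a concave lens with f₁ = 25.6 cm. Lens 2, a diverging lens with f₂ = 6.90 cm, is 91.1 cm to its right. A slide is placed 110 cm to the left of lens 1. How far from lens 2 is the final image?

6.50 cm

Lens 1 is diverging, so f₁ = −25.6 cm.
Lens 1: 1/d_i1 = 1/f₁ − 1/d_o1 = 1/(-25.6) − 1/(110) = -0.04815, so d_i1 = -20.77 cm.
The intermediate image is 20.77 cm to the left of lens 1 (virtual), which is 91.1 − (-20.77) = 111.9 cm to the left of lens 2, so d_o2 = +111.9 cm.
Lens 2 is diverging, so f₂ = −6.90 cm.
Lens 2: 1/d_i2 = 1/f₂ − 1/d_o2 = 1/(-6.90) − 1/(111.9) = -0.1539, so d_i2 = -6.50 cm.
The final image is virtual, 6.50 cm to the left of lens 2 (overall magnification ≈ 0.011).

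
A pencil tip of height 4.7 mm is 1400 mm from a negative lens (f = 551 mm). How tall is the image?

1.33 mm

For a negative lens, f = -551 mm.
1/d_i = 1/f − 1/d_o = 1/(-551.0) − 1/(1400) = -0.002529, so d_i = -395.4 mm.
m = −d_i/d_o = +0.2824.
|h_i| = |m|·h_o = 0.2824 × 4.7 = 1.33 mm. The image is virtual, upright and reduced, on the same side as the object.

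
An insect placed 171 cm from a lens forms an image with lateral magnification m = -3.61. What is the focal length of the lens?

f = 134 cm (converging)

m = −d_i/d_o ⇒ d_i = −m·d_o = −(-3.61)·(171) = 617.3 cm.
1/f = 1/d_o + 1/d_i = 1/(171) + 1/(617.3) = 0.007468, so f = 134 cm.
Since f is positive, the lens is converging.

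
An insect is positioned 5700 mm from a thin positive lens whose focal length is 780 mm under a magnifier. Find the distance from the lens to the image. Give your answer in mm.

Lens equation: 1/q = 1/f − 1/p = 1/(780.0) − 1/(5700) = 0.001282 − 0.0001754 = 0.001107, so q = 904 mm.
The image is real, inverted and reduced, on the far side of the lens.

904 mm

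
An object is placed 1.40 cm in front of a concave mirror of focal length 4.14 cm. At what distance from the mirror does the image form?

2.12 cm

Mirror equation: 1/d_i = 1/f − 1/d_o = 1/(4.140) − 1/(1.40) = 0.2415 − 0.7143 = -0.4727, so d_i = -2.12 cm.
The image is virtual, upright and enlarged, behind the mirror.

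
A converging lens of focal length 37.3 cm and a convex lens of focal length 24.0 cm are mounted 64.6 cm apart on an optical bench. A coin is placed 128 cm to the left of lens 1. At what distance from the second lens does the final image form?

23.8 cm

Lens 1: 1/d_i1 = 1/f₁ − 1/d_o1 = 1/(37.3) − 1/(128) = 0.01900, so d_i1 = 52.64 cm.
The intermediate image is 52.64 cm to the right of lens 1, which is 64.6 − (52.64) = 11.96 cm to the left of lens 2, so d_o2 = +11.96 cm.
Lens 2: 1/d_i2 = 1/f₂ − 1/d_o2 = 1/(24.0) − 1/(11.96) = -0.04195, so d_i2 = -23.8 cm.
The final image is virtual, 23.8 cm to the left of lens 2 (overall magnification ≈ -0.82).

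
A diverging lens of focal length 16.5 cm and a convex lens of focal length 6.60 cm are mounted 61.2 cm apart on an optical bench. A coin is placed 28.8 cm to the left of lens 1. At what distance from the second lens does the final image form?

Lens 1 is diverging, so f₁ = −16.5 cm.
Lens 1: 1/d_i1 = 1/f₁ − 1/d_o1 = 1/(-16.5) − 1/(28.8) = -0.09533, so d_i1 = -10.49 cm.
The intermediate image is 10.49 cm to the left of lens 1 (virtual), which is 61.2 − (-10.49) = 71.69 cm to the left of lens 2, so d_o2 = +71.69 cm.
Lens 2: 1/d_i2 = 1/f₂ − 1/d_o2 = 1/(6.60) − 1/(71.69) = 0.1376, so d_i2 = 7.27 cm.
The final image is real, 7.27 cm to the right of lens 2 (overall magnification ≈ -0.037).

7.27 cm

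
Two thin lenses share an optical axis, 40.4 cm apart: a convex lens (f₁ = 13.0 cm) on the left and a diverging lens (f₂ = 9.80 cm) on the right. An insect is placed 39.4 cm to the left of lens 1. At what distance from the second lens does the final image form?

Lens 1: 1/d_i1 = 1/f₁ − 1/d_o1 = 1/(13.0) − 1/(39.4) = 0.05154, so d_i1 = 19.40 cm.
The intermediate image is 19.40 cm to the right of lens 1, which is 40.4 − (19.40) = 21.00 cm to the left of lens 2, so d_o2 = +21.00 cm.
Lens 2 is diverging, so f₂ = −9.80 cm.
Lens 2: 1/d_i2 = 1/f₂ − 1/d_o2 = 1/(-9.80) − 1/(21.00) = -0.1497, so d_i2 = -6.68 cm.
The final image is virtual, 6.68 cm to the left of lens 2 (overall magnification ≈ -0.16).

6.68 cm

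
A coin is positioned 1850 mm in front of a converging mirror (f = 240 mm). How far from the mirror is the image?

276 mm

Mirror equation: 1/s_i = 1/f − 1/s_o = 1/(240.0) − 1/(1850) = 0.004167 − 0.0005405 = 0.003626, so s_i = 276 mm.
The image is real, inverted and reduced, in front of the mirror.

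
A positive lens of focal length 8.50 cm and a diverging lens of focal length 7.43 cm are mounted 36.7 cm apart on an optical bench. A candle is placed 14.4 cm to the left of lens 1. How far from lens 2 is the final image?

Lens 1: 1/d_i1 = 1/f₁ − 1/d_o1 = 1/(8.50) − 1/(14.4) = 0.04820, so d_i1 = 20.75 cm.
The intermediate image is 20.75 cm to the right of lens 1, which is 36.7 − (20.75) = 15.95 cm to the left of lens 2, so d_o2 = +15.95 cm.
Lens 2 is diverging, so f₂ = −7.43 cm.
Lens 2: 1/d_i2 = 1/f₂ − 1/d_o2 = 1/(-7.43) − 1/(15.95) = -0.1973, so d_i2 = -5.07 cm.
The final image is virtual, 5.07 cm to the left of lens 2 (overall magnification ≈ -0.46).

5.07 cm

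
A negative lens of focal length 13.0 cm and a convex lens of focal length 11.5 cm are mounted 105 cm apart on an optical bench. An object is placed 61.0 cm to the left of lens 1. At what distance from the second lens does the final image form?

12.8 cm

Lens 1 is diverging, so f₁ = −13.0 cm.
Lens 1: 1/d_i1 = 1/f₁ − 1/d_o1 = 1/(-13.0) − 1/(61.0) = -0.09332, so d_i1 = -10.72 cm.
The intermediate image is 10.72 cm to the left of lens 1 (virtual), which is 105 − (-10.72) = 115.7 cm to the left of lens 2, so d_o2 = +115.7 cm.
Lens 2: 1/d_i2 = 1/f₂ − 1/d_o2 = 1/(11.5) − 1/(115.7) = 0.07831, so d_i2 = 12.8 cm.
The final image is real, 12.8 cm to the right of lens 2 (overall magnification ≈ -0.019).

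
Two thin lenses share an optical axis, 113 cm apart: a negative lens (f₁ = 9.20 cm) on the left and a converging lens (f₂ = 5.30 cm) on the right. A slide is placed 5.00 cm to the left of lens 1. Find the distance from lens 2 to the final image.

Lens 1 is diverging, so f₁ = −9.20 cm.
Lens 1: 1/d_i1 = 1/f₁ − 1/d_o1 = 1/(-9.20) − 1/(5.00) = -0.3087, so d_i1 = -3.239 cm.
The intermediate image is 3.239 cm to the left of lens 1 (virtual), which is 113 − (-3.239) = 116.2 cm to the left of lens 2, so d_o2 = +116.2 cm.
Lens 2: 1/d_i2 = 1/f₂ − 1/d_o2 = 1/(5.30) − 1/(116.2) = 0.1801, so d_i2 = 5.55 cm.
The final image is real, 5.55 cm to the right of lens 2 (overall magnification ≈ -0.031).

5.55 cm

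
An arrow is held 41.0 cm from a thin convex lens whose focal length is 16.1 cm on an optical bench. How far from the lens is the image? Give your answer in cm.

Thin-lens equation: 1/d_i = 1/f − 1/d_o = 1/(16.10) − 1/(41.0) = 0.06211 − 0.02439 = 0.03772, so d_i = 26.5 cm.
The image is real, inverted and reduced, on the far side of the lens.

26.5 cm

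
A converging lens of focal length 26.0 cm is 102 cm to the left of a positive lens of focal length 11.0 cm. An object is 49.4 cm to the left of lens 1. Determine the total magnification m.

Lens 1: 1/d_i1 = 1/(26.0) − 1/(49.4) = 0.01822, so d_i1 = 54.89 cm; m₁ = −d_i1/d_o1 = -1.111.
d_o2 = 102 − (54.89) = 47.11 cm.
Lens 2: 1/d_i2 = 1/(11.0) − 1/(47.11) = 0.06968, so d_i2 = 14.35 cm; m₂ = −d_i2/d_o2 = -0.3046.
m = m₁·m₂ = (-1.111)(-0.3046) = +0.338.

m = +0.338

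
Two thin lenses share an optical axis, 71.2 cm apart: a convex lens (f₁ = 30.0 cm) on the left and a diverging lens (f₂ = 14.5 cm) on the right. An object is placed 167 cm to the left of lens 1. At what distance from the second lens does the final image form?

Lens 1: 1/d_i1 = 1/f₁ − 1/d_o1 = 1/(30.0) − 1/(167) = 0.02735, so d_i1 = 36.57 cm.
The intermediate image is 36.57 cm to the right of lens 1, which is 71.2 − (36.57) = 34.63 cm to the left of lens 2, so d_o2 = +34.63 cm.
Lens 2 is diverging, so f₂ = −14.5 cm.
Lens 2: 1/d_i2 = 1/f₂ − 1/d_o2 = 1/(-14.5) − 1/(34.63) = -0.09784, so d_i2 = -10.2 cm.
The final image is virtual, 10.2 cm to the left of lens 2 (overall magnification ≈ -0.065).

10.2 cm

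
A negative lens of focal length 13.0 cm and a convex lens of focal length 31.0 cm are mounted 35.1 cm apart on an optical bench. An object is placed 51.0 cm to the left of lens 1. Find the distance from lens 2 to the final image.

97.5 cm

Lens 1 is diverging, so f₁ = −13.0 cm.
Lens 1: 1/d_i1 = 1/f₁ − 1/d_o1 = 1/(-13.0) − 1/(51.0) = -0.09653, so d_i1 = -10.36 cm.
The intermediate image is 10.36 cm to the left of lens 1 (virtual), which is 35.1 − (-10.36) = 45.46 cm to the left of lens 2, so d_o2 = +45.46 cm.
Lens 2: 1/d_i2 = 1/f₂ − 1/d_o2 = 1/(31.0) − 1/(45.46) = 0.01026, so d_i2 = 97.5 cm.
The final image is real, 97.5 cm to the right of lens 2 (overall magnification ≈ -0.44).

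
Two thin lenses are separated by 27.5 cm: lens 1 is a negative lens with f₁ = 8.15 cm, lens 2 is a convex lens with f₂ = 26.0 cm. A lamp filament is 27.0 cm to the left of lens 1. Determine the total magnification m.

f₁ = −8.15 cm (diverging).
Lens 1: 1/d_i1 = 1/(-8.15) − 1/(27.0) = -0.1597, so d_i1 = -6.260 cm; m₁ = −d_i1/d_o1 = +0.2319.
d_o2 = 27.5 − (-6.260) = 33.76 cm.
Lens 2: 1/d_i2 = 1/(26.0) − 1/(33.76) = 0.008841, so d_i2 = 113.1 cm; m₂ = −d_i2/d_o2 = -3.351.
m = m₁·m₂ = (+0.2319)(-3.351) = -0.777.

m = -0.777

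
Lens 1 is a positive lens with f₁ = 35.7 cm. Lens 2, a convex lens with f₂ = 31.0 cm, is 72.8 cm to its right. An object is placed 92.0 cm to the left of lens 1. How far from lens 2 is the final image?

Lens 1: 1/d_i1 = 1/f₁ − 1/d_o1 = 1/(35.7) − 1/(92.0) = 0.01714, so d_i1 = 58.34 cm.
The intermediate image is 58.34 cm to the right of lens 1, which is 72.8 − (58.34) = 14.46 cm to the left of lens 2, so d_o2 = +14.46 cm.
Lens 2: 1/d_i2 = 1/f₂ − 1/d_o2 = 1/(31.0) − 1/(14.46) = -0.03690, so d_i2 = -27.1 cm.
The final image is virtual, 27.1 cm to the left of lens 2 (overall magnification ≈ -1.2).

27.1 cm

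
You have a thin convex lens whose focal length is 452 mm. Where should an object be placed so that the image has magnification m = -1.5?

m = −d_i/d_o ⇒ d_i = −m·d_o.
1/f = 1/d_o + 1/d_i = 1/d_o − 1/(m·d_o) = (1 − 1/m)/d_o, so d_o = f(1 − 1/m) = (452.0)(1 − 1/(-1.5)) = 753 mm.

753 mm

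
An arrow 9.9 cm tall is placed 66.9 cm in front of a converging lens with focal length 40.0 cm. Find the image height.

1/d_i = 1/f − 1/d_o = 1/(40.00) − 1/(66.9) = 0.01005, so d_i = 99.48 cm.
m = −d_i/d_o = -1.487.
|h_i| = |m|·h_o = 1.487 × 9.9 = 14.7 cm. The image is real, inverted and enlarged, on the far side of the lens.

14.7 cm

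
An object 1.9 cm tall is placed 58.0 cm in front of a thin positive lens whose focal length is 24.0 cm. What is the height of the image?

1.34 cm

1/d_i = 1/f − 1/d_o = 1/(24.00) − 1/(58.0) = 0.02443, so d_i = 40.94 cm.
m = −d_i/d_o = -0.7059.
|h_i| = |m|·h_o = 0.7059 × 1.9 = 1.34 cm. The image is real, inverted and reduced, on the far side of the lens.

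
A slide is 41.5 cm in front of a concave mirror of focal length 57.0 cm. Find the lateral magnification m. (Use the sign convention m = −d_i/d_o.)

1/d_i = 1/f − 1/d_o = 1/(57.00) − 1/(41.5) = -0.006553, so d_i = -152.6 cm.
m = −d_i/d_o = −(-152.6)/(41.5) = +3.68.
The image is virtual, upright and enlarged, behind the mirror.

m = +3.68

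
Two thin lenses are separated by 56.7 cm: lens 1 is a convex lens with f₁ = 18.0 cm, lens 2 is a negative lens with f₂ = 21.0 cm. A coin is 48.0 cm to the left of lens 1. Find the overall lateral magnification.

m = -0.258

Lens 1: 1/d_i1 = 1/(18.0) − 1/(48.0) = 0.03472, so d_i1 = 28.80 cm; m₁ = −d_i1/d_o1 = -0.6000.
d_o2 = 56.7 − (28.80) = 27.90 cm.
f₂ = −21.0 cm (diverging).
Lens 2: 1/d_i2 = 1/(-21.0) − 1/(27.90) = -0.08346, so d_i2 = -11.98 cm; m₂ = −d_i2/d_o2 = +0.4294.
m = m₁·m₂ = (-0.6000)(+0.4294) = -0.258.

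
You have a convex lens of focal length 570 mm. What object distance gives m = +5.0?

m = −d_i/d_o ⇒ d_i = −m·d_o.
1/f = 1/d_o + 1/d_i = 1/d_o − 1/(m·d_o) = (1 − 1/m)/d_o, so d_o = f(1 − 1/m) = (570.0)(1 − 1/(+5.0)) = 456 mm.

456 mm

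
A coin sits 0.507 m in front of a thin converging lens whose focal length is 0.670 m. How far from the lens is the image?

Lens equation: 1/s_i = 1/f − 1/s_o = 1/(0.6700) − 1/(0.507) = 1.493 − 1.972 = -0.4798, so s_i = -2.08 m.
The image is virtual, upright and enlarged, on the same side as the object.

2.08 m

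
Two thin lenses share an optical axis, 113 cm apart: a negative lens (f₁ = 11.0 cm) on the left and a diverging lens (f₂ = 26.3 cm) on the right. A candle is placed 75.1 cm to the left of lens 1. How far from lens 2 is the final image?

21.7 cm

Lens 1 is diverging, so f₁ = −11.0 cm.
Lens 1: 1/d_i1 = 1/f₁ − 1/d_o1 = 1/(-11.0) − 1/(75.1) = -0.1042, so d_i1 = -9.595 cm.
The intermediate image is 9.595 cm to the left of lens 1 (virtual), which is 113 − (-9.595) = 122.6 cm to the left of lens 2, so d_o2 = +122.6 cm.
Lens 2 is diverging, so f₂ = −26.3 cm.
Lens 2: 1/d_i2 = 1/f₂ − 1/d_o2 = 1/(-26.3) − 1/(122.6) = -0.04618, so d_i2 = -21.7 cm.
The final image is virtual, 21.7 cm to the left of lens 2 (overall magnification ≈ 0.023).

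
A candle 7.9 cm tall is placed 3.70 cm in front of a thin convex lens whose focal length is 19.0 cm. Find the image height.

9.81 cm

1/d_i = 1/f − 1/d_o = 1/(19.00) − 1/(3.70) = -0.2176, so d_i = -4.595 cm.
m = −d_i/d_o = +1.242.
|h_i| = |m|·h_o = 1.242 × 7.9 = 9.81 cm. The image is virtual, upright and enlarged, on the same side as the object.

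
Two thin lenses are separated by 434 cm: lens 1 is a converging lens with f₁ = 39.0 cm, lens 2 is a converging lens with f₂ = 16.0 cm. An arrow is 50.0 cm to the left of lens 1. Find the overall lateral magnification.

m = +0.236

Lens 1: 1/d_i1 = 1/(39.0) − 1/(50.0) = 0.005641, so d_i1 = 177.3 cm; m₁ = −d_i1/d_o1 = -3.546.
d_o2 = 434 − (177.3) = 256.7 cm.
Lens 2: 1/d_i2 = 1/(16.0) − 1/(256.7) = 0.05860, so d_i2 = 17.06 cm; m₂ = −d_i2/d_o2 = -0.06647.
m = m₁·m₂ = (-3.546)(-0.06647) = +0.236.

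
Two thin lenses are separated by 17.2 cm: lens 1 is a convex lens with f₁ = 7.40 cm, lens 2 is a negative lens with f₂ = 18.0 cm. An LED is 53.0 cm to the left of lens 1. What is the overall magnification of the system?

Lens 1: 1/d_i1 = 1/(7.40) − 1/(53.0) = 0.1163, so d_i1 = 8.601 cm; m₁ = −d_i1/d_o1 = -0.1623.
d_o2 = 17.2 − (8.601) = 8.599 cm.
f₂ = −18.0 cm (diverging).
Lens 2: 1/d_i2 = 1/(-18.0) − 1/(8.599) = -0.1718, so d_i2 = -5.819 cm; m₂ = −d_i2/d_o2 = +0.6767.
m = m₁·m₂ = (-0.1623)(+0.6767) = -0.110.

m = -0.110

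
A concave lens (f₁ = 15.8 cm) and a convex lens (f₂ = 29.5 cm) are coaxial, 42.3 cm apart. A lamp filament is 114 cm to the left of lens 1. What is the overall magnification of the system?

m = -0.135

f₁ = −15.8 cm (diverging).
Lens 1: 1/d_i1 = 1/(-15.8) − 1/(114) = -0.07206, so d_i1 = -13.88 cm; m₁ = −d_i1/d_o1 = +0.1218.
d_o2 = 42.3 − (-13.88) = 56.18 cm.
Lens 2: 1/d_i2 = 1/(29.5) − 1/(56.18) = 0.01610, so d_i2 = 62.12 cm; m₂ = −d_i2/d_o2 = -1.106.
m = m₁·m₂ = (+0.1218)(-1.106) = -0.135.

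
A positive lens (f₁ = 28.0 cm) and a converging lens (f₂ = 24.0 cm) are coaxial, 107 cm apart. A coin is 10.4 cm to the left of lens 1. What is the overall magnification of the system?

m = -0.384

Lens 1: 1/d_i1 = 1/(28.0) − 1/(10.4) = -0.06044, so d_i1 = -16.55 cm; m₁ = −d_i1/d_o1 = +1.591.
d_o2 = 107 − (-16.55) = 123.5 cm.
Lens 2: 1/d_i2 = 1/(24.0) − 1/(123.5) = 0.03357, so d_i2 = 29.79 cm; m₂ = −d_i2/d_o2 = -0.2412.
m = m₁·m₂ = (+1.591)(-0.2412) = -0.384.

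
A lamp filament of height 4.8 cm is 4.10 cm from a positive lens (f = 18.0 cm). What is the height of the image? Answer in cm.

1/d_i = 1/f − 1/d_o = 1/(18.00) − 1/(4.10) = -0.1883, so d_i = -5.309 cm.
m = −d_i/d_o = +1.295.
|h_i| = |m|·h_o = 1.295 × 4.8 = 6.22 cm. The image is virtual, upright and enlarged, on the same side as the object.

6.22 cm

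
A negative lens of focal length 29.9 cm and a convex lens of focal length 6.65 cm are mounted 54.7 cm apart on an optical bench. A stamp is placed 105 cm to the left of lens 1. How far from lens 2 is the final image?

Lens 1 is diverging, so f₁ = −29.9 cm.
Lens 1: 1/d_i1 = 1/f₁ − 1/d_o1 = 1/(-29.9) − 1/(105) = -0.04297, so d_i1 = -23.27 cm.
The intermediate image is 23.27 cm to the left of lens 1 (virtual), which is 54.7 − (-23.27) = 77.97 cm to the left of lens 2, so d_o2 = +77.97 cm.
Lens 2: 1/d_i2 = 1/f₂ − 1/d_o2 = 1/(6.65) − 1/(77.97) = 0.1376, so d_i2 = 7.27 cm.
The final image is real, 7.27 cm to the right of lens 2 (overall magnification ≈ -0.021).

7.27 cm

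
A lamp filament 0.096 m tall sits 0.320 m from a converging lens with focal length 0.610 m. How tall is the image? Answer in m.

1/d_i = 1/f − 1/d_o = 1/(0.6100) − 1/(0.320) = -1.486, so d_i = -0.6731 m.
m = −d_i/d_o = +2.103.
|h_i| = |m|·h_o = 2.103 × 0.096 = 0.202 m. The image is virtual, upright and enlarged, on the same side as the object.

0.202 m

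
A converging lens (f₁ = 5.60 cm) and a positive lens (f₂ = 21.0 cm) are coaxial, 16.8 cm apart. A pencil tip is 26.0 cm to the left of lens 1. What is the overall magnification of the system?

Lens 1: 1/d_i1 = 1/(5.60) − 1/(26.0) = 0.1401, so d_i1 = 7.137 cm; m₁ = −d_i1/d_o1 = -0.2745.
d_o2 = 16.8 − (7.137) = 9.663 cm.
Lens 2: 1/d_i2 = 1/(21.0) − 1/(9.663) = -0.05587, so d_i2 = -17.90 cm; m₂ = −d_i2/d_o2 = +1.852.
m = m₁·m₂ = (-0.2745)(+1.852) = -0.508.

m = -0.508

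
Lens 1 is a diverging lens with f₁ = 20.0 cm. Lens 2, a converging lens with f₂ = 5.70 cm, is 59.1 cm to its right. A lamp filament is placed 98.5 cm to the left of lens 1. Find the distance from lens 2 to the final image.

6.16 cm

Lens 1 is diverging, so f₁ = −20.0 cm.
Lens 1: 1/d_i1 = 1/f₁ − 1/d_o1 = 1/(-20.0) − 1/(98.5) = -0.06015, so d_i1 = -16.62 cm.
The intermediate image is 16.62 cm to the left of lens 1 (virtual), which is 59.1 − (-16.62) = 75.72 cm to the left of lens 2, so d_o2 = +75.72 cm.
Lens 2: 1/d_i2 = 1/f₂ − 1/d_o2 = 1/(5.70) − 1/(75.72) = 0.1622, so d_i2 = 6.16 cm.
The final image is real, 6.16 cm to the right of lens 2 (overall magnification ≈ -0.014).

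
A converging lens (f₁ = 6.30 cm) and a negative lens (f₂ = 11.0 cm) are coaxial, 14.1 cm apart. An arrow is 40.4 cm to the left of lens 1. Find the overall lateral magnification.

Lens 1: 1/d_i1 = 1/(6.30) − 1/(40.4) = 0.1340, so d_i1 = 7.464 cm; m₁ = −d_i1/d_o1 = -0.1848.
d_o2 = 14.1 − (7.464) = 6.636 cm.
f₂ = −11.0 cm (diverging).
Lens 2: 1/d_i2 = 1/(-11.0) − 1/(6.636) = -0.2416, so d_i2 = -4.139 cm; m₂ = −d_i2/d_o2 = +0.6237.
m = m₁·m₂ = (-0.1848)(+0.6237) = -0.115.

m = -0.115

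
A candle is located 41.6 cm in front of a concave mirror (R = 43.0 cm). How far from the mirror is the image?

f = R/2 = 43.0/2 = 21.50 cm.
Mirror equation: 1/q = 1/f − 1/p = 1/(21.50) − 1/(41.6) = 0.04651 − 0.02404 = 0.02247, so q = 44.5 cm.
The image is real, inverted and enlarged, in front of the mirror.

44.5 cm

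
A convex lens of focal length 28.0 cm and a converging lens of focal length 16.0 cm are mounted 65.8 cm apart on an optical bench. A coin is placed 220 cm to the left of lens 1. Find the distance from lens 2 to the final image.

30.4 cm

Lens 1: 1/d_i1 = 1/f₁ − 1/d_o1 = 1/(28.0) − 1/(220) = 0.03117, so d_i1 = 32.08 cm.
The intermediate image is 32.08 cm to the right of lens 1, which is 65.8 − (32.08) = 33.72 cm to the left of lens 2, so d_o2 = +33.72 cm.
Lens 2: 1/d_i2 = 1/f₂ − 1/d_o2 = 1/(16.0) − 1/(33.72) = 0.03284, so d_i2 = 30.4 cm.
The final image is real, 30.4 cm to the right of lens 2 (overall magnification ≈ 0.13).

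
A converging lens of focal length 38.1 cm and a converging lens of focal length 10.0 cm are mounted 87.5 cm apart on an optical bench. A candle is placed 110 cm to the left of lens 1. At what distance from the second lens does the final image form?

Lens 1: 1/d_i1 = 1/f₁ − 1/d_o1 = 1/(38.1) − 1/(110) = 0.01716, so d_i1 = 58.29 cm.
The intermediate image is 58.29 cm to the right of lens 1, which is 87.5 − (58.29) = 29.21 cm to the left of lens 2, so d_o2 = +29.21 cm.
Lens 2: 1/d_i2 = 1/f₂ − 1/d_o2 = 1/(10.0) − 1/(29.21) = 0.06577, so d_i2 = 15.2 cm.
The final image is real, 15.2 cm to the right of lens 2 (overall magnification ≈ 0.28).

15.2 cm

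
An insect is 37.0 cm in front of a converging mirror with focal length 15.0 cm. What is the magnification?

1/d_i = 1/f − 1/d_o = 1/(15.00) − 1/(37.0) = 0.03964, so d_i = 25.23 cm.
m = −d_i/d_o = −(25.23)/(37.0) = -0.682.
The image is real, inverted and reduced, in front of the mirror.

m = -0.682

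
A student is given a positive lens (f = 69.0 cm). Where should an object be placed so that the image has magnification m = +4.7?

54.3 cm

m = −d_i/d_o ⇒ d_i = −m·d_o.
1/f = 1/d_o + 1/d_i = 1/d_o − 1/(m·d_o) = (1 − 1/m)/d_o, so d_o = f(1 − 1/m) = (69.00)(1 − 1/(+4.7)) = 54.3 cm.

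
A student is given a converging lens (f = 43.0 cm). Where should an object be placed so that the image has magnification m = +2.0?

m = −d_i/d_o ⇒ d_i = −m·d_o.
1/f = 1/d_o + 1/d_i = 1/d_o − 1/(m·d_o) = (1 − 1/m)/d_o, so d_o = f(1 − 1/m) = (43.00)(1 − 1/(+2.0)) = 21.5 cm.

21.5 cm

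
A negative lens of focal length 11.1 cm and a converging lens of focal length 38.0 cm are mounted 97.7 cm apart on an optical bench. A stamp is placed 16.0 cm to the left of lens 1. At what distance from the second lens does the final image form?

59.8 cm

Lens 1 is diverging, so f₁ = −11.1 cm.
Lens 1: 1/d_i1 = 1/f₁ − 1/d_o1 = 1/(-11.1) − 1/(16.0) = -0.1526, so d_i1 = -6.554 cm.
The intermediate image is 6.554 cm to the left of lens 1 (virtual), which is 97.7 − (-6.554) = 104.3 cm to the left of lens 2, so d_o2 = +104.3 cm.
Lens 2: 1/d_i2 = 1/f₂ − 1/d_o2 = 1/(38.0) − 1/(104.3) = 0.01673, so d_i2 = 59.8 cm.
The final image is real, 59.8 cm to the right of lens 2 (overall magnification ≈ -0.23).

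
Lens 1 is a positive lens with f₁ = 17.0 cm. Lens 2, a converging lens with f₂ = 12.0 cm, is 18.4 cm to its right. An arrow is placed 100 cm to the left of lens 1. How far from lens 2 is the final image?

Lens 1: 1/d_i1 = 1/f₁ − 1/d_o1 = 1/(17.0) − 1/(100) = 0.04882, so d_i1 = 20.48 cm.
The intermediate image is 20.48 cm to the right of lens 1, which lies 2.080 cm to the right of lens 2 — a virtual object — so d_o2 = −2.080 cm.
Lens 2: 1/d_i2 = 1/f₂ − 1/d_o2 = 1/(12.0) − 1/(-2.080) = 0.5641, so d_i2 = 1.77 cm.
The final image is real, 1.77 cm to the right of lens 2 (overall magnification ≈ -0.17).

1.77 cm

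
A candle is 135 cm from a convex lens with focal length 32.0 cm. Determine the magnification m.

1/d_i = 1/f − 1/d_o = 1/(32.00) − 1/(135) = 0.02384, so d_i = 41.94 cm.
m = −d_i/d_o = −(41.94)/(135) = -0.311.
The image is real, inverted and reduced, on the far side of the lens.

m = -0.311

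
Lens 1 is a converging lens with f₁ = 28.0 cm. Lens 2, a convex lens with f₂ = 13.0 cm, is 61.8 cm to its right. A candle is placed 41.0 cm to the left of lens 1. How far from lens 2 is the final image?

Lens 1: 1/d_i1 = 1/f₁ − 1/d_o1 = 1/(28.0) − 1/(41.0) = 0.01132, so d_i1 = 88.31 cm.
The intermediate image is 88.31 cm to the right of lens 1, which lies 26.51 cm to the right of lens 2 — a virtual object — so d_o2 = −26.51 cm.
Lens 2: 1/d_i2 = 1/f₂ − 1/d_o2 = 1/(13.0) − 1/(-26.51) = 0.1146, so d_i2 = 8.72 cm.
The final image is real, 8.72 cm to the right of lens 2 (overall magnification ≈ -0.71).

8.72 cm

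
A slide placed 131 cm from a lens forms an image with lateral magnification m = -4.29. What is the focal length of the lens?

m = −d_i/d_o ⇒ d_i = −m·d_o = −(-4.29)·(131) = 562.0 cm.
1/f = 1/d_o + 1/d_i = 1/(131) + 1/(562.0) = 0.009413, so f = 106 cm.
Since f is positive, the lens is converging.

f = 106 cm (converging)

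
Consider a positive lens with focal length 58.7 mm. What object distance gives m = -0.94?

m = −d_i/d_o ⇒ d_i = −m·d_o.
1/f = 1/d_o + 1/d_i = 1/d_o − 1/(m·d_o) = (1 − 1/m)/d_o, so d_o = f(1 − 1/m) = (58.70)(1 − 1/(-0.94)) = 121 mm.

121 mm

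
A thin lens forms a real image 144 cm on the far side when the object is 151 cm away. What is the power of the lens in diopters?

d_i = +144 cm.
1/f = 1/d_o + 1/d_i = 1/(151) + 1/(144) = 0.01357 cm⁻¹.
f = 73.71 cm = 0.7371 m, so P = 1/f = +1.36 D.

P = +1.36 D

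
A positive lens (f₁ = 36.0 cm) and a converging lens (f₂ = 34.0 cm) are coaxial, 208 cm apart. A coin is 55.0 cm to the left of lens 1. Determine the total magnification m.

Lens 1: 1/d_i1 = 1/(36.0) − 1/(55.0) = 0.009596, so d_i1 = 104.2 cm; m₁ = −d_i1/d_o1 = -1.895.
d_o2 = 208 − (104.2) = 103.8 cm.
Lens 2: 1/d_i2 = 1/(34.0) − 1/(103.8) = 0.01978, so d_i2 = 50.56 cm; m₂ = −d_i2/d_o2 = -0.4871.
m = m₁·m₂ = (-1.895)(-0.4871) = +0.923.

m = +0.923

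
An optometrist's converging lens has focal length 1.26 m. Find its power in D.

P = +0.794 D

P = 1/f = 1/(1.26 m) = +0.794 D.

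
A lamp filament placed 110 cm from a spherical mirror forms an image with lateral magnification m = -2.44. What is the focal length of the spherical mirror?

f = 78.0 cm (concave)

m = −d_i/d_o ⇒ d_i = −m·d_o = −(-2.44)·(110) = 268.4 cm.
1/f = 1/d_o + 1/d_i = 1/(110) + 1/(268.4) = 0.01282, so f = 78.0 cm.
Since f is positive, the spherical mirror is concave.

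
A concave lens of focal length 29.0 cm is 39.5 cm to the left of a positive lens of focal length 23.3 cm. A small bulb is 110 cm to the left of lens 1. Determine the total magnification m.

m = -0.124

f₁ = −29.0 cm (diverging).
Lens 1: 1/d_i1 = 1/(-29.0) − 1/(110) = -0.04357, so d_i1 = -22.95 cm; m₁ = −d_i1/d_o1 = +0.2086.
d_o2 = 39.5 − (-22.95) = 62.45 cm.
Lens 2: 1/d_i2 = 1/(23.3) − 1/(62.45) = 0.02691, so d_i2 = 37.17 cm; m₂ = −d_i2/d_o2 = -0.5951.
m = m₁·m₂ = (+0.2086)(-0.5951) = -0.124.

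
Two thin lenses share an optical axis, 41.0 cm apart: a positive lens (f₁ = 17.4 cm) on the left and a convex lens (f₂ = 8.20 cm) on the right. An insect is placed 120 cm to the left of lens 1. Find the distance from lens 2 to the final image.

Lens 1: 1/d_i1 = 1/f₁ − 1/d_o1 = 1/(17.4) − 1/(120) = 0.04914, so d_i1 = 20.35 cm.
The intermediate image is 20.35 cm to the right of lens 1, which is 41.0 − (20.35) = 20.65 cm to the left of lens 2, so d_o2 = +20.65 cm.
Lens 2: 1/d_i2 = 1/f₂ − 1/d_o2 = 1/(8.20) − 1/(20.65) = 0.07353, so d_i2 = 13.6 cm.
The final image is real, 13.6 cm to the right of lens 2 (overall magnification ≈ 0.11).

13.6 cm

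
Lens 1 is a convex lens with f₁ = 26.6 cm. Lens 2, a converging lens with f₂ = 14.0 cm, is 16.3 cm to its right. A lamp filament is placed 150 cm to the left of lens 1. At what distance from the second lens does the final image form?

7.47 cm

Lens 1: 1/d_i1 = 1/f₁ − 1/d_o1 = 1/(26.6) − 1/(150) = 0.03093, so d_i1 = 32.33 cm.
The intermediate image is 32.33 cm to the right of lens 1, which lies 16.03 cm to the right of lens 2 — a virtual object — so d_o2 = −16.03 cm.
Lens 2: 1/d_i2 = 1/f₂ − 1/d_o2 = 1/(14.0) − 1/(-16.03) = 0.1338, so d_i2 = 7.47 cm.
The final image is real, 7.47 cm to the right of lens 2 (overall magnification ≈ -0.10).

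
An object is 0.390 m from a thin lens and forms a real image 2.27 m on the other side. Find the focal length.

f = 0.333 m (converging)

Real image ⇒ d_i = +2.27 m.
1/f = 1/d_o + 1/d_i = 1/(0.390) + 1/(2.27) = 3.005, so f = 0.333 m.
Since f is positive, the thin lens is converging.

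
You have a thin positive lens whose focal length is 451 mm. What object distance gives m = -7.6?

510 mm

m = −d_i/d_o ⇒ d_i = −m·d_o.
1/f = 1/d_o + 1/d_i = 1/d_o − 1/(m·d_o) = (1 − 1/m)/d_o, so d_o = f(1 − 1/m) = (451.0)(1 − 1/(-7.6)) = 510 mm.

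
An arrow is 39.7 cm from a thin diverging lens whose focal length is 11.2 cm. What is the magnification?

m = +0.220

For a diverging lens, f = -11.2 cm.
1/d_i = 1/f − 1/d_o = 1/(-11.20) − 1/(39.7) = -0.1145, so d_i = -8.736 cm.
m = −d_i/d_o = −(-8.736)/(39.7) = +0.220.
The image is virtual, upright and reduced, on the same side as the object.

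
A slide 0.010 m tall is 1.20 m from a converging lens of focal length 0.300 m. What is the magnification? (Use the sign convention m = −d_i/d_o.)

m = -0.333

1/d_i = 1/f − 1/d_o = 1/(0.3000) − 1/(1.20) = 2.500, so d_i = 0.4000 m.
m = −d_i/d_o = −(0.4000)/(1.20) = -0.333.
The image is real, inverted and reduced, on the far side of the lens.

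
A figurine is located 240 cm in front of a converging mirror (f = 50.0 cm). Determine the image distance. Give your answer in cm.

63.2 cm

Mirror equation: 1/s_i = 1/f − 1/s_o = 1/(50.00) − 1/(240) = 0.02000 − 0.004167 = 0.01583, so s_i = 63.2 cm.
The image is real, inverted and reduced, in front of the mirror.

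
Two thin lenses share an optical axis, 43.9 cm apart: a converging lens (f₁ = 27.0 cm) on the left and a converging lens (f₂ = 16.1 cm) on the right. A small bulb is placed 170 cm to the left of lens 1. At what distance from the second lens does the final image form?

Lens 1: 1/d_i1 = 1/f₁ − 1/d_o1 = 1/(27.0) − 1/(170) = 0.03115, so d_i1 = 32.10 cm.
The intermediate image is 32.10 cm to the right of lens 1, which is 43.9 − (32.10) = 11.80 cm to the left of lens 2, so d_o2 = +11.80 cm.
Lens 2: 1/d_i2 = 1/f₂ − 1/d_o2 = 1/(16.1) − 1/(11.80) = -0.02263, so d_i2 = -44.2 cm.
The final image is virtual, 44.2 cm to the left of lens 2 (overall magnification ≈ -0.71).

44.2 cm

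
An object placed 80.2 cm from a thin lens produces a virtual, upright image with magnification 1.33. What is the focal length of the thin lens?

f = 323 cm (converging)

m = −d_i/d_o ⇒ d_i = −m·d_o = −(+1.33)·(80.2) = -106.7 cm.
1/f = 1/d_o + 1/d_i = 1/(80.2) + 1/(-106.7) = 0.003097, so f = 323 cm.
Since f is positive, the thin lens is converging.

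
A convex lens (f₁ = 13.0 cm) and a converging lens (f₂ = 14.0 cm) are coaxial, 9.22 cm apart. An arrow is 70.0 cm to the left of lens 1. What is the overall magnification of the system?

m = -0.154

Lens 1: 1/d_i1 = 1/(13.0) − 1/(70.0) = 0.06264, so d_i1 = 15.96 cm; m₁ = −d_i1/d_o1 = -0.2280.
d_o2 = 9.22 − (15.96) = -6.740 cm (virtual object).
Lens 2: 1/d_i2 = 1/(14.0) − 1/(-6.740) = 0.2198, so d_i2 = 4.550 cm; m₂ = −d_i2/d_o2 = +0.6750.
m = m₁·m₂ = (-0.2280)(+0.6750) = -0.154.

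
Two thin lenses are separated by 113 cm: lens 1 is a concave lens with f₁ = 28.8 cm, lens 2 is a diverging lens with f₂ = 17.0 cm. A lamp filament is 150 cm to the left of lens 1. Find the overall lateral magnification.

m = +0.0178

f₁ = −28.8 cm (diverging).
Lens 1: 1/d_i1 = 1/(-28.8) − 1/(150) = -0.04139, so d_i1 = -24.16 cm; m₁ = −d_i1/d_o1 = +0.1611.
d_o2 = 113 − (-24.16) = 137.2 cm.
f₂ = −17.0 cm (diverging).
Lens 2: 1/d_i2 = 1/(-17.0) − 1/(137.2) = -0.06611, so d_i2 = -15.13 cm; m₂ = −d_i2/d_o2 = +0.1102.
m = m₁·m₂ = (+0.1611)(+0.1102) = +0.0178.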